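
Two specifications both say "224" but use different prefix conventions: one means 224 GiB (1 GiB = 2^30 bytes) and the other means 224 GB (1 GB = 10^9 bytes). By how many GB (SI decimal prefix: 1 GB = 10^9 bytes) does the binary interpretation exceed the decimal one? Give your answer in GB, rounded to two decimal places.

224 GiB = 224 × 1,073,741,824 = 240,518,168,576 bytes
224 GB = 224 × 1,000,000,000 = 224,000,000,000 bytes
difference = 16,518,168,576 bytes
16,518,168,576 / 1,000,000,000 = 16.52 GB

16.52 GB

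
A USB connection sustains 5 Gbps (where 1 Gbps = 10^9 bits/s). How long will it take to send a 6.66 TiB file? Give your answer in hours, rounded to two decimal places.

3.25 hours

6.66 TiB = 7,322,747,440,988.16 bytes = 58,581,979,527,905.28 bits
5 Gbps = 5,000,000,000 bits/s
time = 58,581,979,527,905.28 / 5,000,000,000 = 11,716.3959 s
11,716.3959 s / 3600 = 3.25 hours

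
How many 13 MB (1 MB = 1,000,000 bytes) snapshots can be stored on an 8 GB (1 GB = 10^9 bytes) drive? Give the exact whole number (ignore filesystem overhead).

Capacity: 8 GB = 8,000,000,000 bytes
Per item: 13 MB = 13,000,000 bytes
⌊8,000,000,000 / 13,000,000⌋ = 615

615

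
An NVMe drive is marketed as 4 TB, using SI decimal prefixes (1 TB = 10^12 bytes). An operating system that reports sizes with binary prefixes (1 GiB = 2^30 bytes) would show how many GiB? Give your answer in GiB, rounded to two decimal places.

4 TB × 1,000,000,000,000 bytes/TB = 4,000,000,000,000 bytes
1 GiB = 1,073,741,824 bytes
4,000,000,000,000 / 1,073,741,824 = 3,725.29 GiB

3,725.29 GiB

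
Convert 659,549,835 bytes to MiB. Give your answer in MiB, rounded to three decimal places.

628.996 MiB

659,549,835 bytes given.
1 MiB = 1,048,576 bytes
659,549,835 / 1,048,576 = 628.996 MiB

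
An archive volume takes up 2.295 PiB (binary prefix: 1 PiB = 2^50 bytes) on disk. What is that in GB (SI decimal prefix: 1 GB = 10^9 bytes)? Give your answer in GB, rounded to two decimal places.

2,583,940.29 GB

2.295 PiB = 2.295 × 2^50 bytes = 2,583,940,286,203,822.08 bytes
1 GB = 1,000,000,000 bytes
2,583,940,286,203,822.08 / 1,000,000,000 = 2,583,940.29 GB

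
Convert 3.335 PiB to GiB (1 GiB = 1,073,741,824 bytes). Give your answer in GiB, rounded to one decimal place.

3.335 PiB = 3.335 × 2^50 bytes = 3,754,876,189,320,151.04 bytes
1 GiB = 2^30 bytes = 1,073,741,824 bytes
3,754,876,189,320,151.04 / 1,073,741,824 = 3,497,001.0 GiB

3,497,001.0 GiB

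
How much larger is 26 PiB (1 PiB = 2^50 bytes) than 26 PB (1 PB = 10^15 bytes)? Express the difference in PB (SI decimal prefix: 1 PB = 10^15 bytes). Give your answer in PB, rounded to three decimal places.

26 PiB = 26 × 1,125,899,906,842,624 = 29,273,397,577,908,224 bytes
26 PB = 26 × 1,000,000,000,000,000 = 26,000,000,000,000,000 bytes
difference = 3,273,397,577,908,224 bytes
3,273,397,577,908,224 / 1,000,000,000,000,000 = 3.273 PB

3.273 PB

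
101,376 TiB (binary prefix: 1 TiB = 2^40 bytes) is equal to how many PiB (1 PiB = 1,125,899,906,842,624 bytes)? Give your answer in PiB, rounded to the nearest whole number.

101,376 TiB = 101,376 × 2^40 bytes = 111,464,090,777,419,776 bytes
1 PiB = 2^50 bytes = 1,125,899,906,842,624 bytes
111,464,090,777,419,776 / 1,125,899,906,842,624 = 99 PiB

99 PiB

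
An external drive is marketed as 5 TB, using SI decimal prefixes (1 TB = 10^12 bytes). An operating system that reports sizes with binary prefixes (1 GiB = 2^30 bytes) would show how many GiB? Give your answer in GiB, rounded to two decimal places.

5 TB × 1,000,000,000,000 bytes/TB = 5,000,000,000,000 bytes
1 GiB = 1,073,741,824 bytes
5,000,000,000,000 / 1,073,741,824 = 4,656.61 GiB

4,656.61 GiB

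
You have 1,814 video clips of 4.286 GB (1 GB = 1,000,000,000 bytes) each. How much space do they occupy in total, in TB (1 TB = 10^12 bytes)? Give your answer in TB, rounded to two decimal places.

7.77 TB

Total = 1,814 × 4.286 GB = 7774.804 GB
= 7774.804 × 1,000,000,000 bytes = 7,774,804,000,000 bytes
1 TB = 1,000,000,000,000 bytes
7,774,804,000,000 / 1,000,000,000,000 = 7.77 TB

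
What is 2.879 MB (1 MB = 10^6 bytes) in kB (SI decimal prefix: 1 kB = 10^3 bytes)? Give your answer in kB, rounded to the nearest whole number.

2,879 kB

2.879 MB × 1,000,000 bytes/MB = 2,879,000 bytes
1 kB = 1,000 bytes
2,879,000 / 1,000 = 2,879 kB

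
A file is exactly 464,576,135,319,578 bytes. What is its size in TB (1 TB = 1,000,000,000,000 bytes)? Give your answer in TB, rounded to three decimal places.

464,576,135,319,578 bytes given.
1 TB = 1,000,000,000,000 bytes
464,576,135,319,578 / 1,000,000,000,000 = 464.576 TB

464.576 TB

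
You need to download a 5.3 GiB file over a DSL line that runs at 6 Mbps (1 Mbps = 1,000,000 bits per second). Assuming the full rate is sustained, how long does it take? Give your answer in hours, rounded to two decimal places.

5.3 GiB = 5,690,831,667.2 bytes = 45,526,653,337.6 bits
6 Mbps = 6,000,000 bits/s
time = 45,526,653,337.6 / 6,000,000 = 7,587.7756 s
7,587.7756 s / 3600 = 2.11 hours

2.11 hours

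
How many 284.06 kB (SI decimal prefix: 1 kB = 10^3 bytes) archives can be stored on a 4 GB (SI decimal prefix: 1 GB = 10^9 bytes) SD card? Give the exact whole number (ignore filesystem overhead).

Capacity: 4 GB = 4,000,000,000 bytes
Per item: 284.06 kB = 284,060 bytes
⌊4,000,000,000 / 284,060⌋ = 14,081

14,081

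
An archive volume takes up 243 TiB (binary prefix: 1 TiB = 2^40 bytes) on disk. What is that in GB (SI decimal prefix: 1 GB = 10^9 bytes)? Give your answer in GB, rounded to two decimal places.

267,181.33 GB

243 TiB = 243 × 2^40 bytes = 267,181,325,549,568 bytes
1 GB = 10^9 bytes = 1,000,000,000 bytes
267,181,325,549,568 / 1,000,000,000 = 267,181.33 GB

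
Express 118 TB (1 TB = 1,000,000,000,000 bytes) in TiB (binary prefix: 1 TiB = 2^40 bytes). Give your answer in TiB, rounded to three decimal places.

118 TB × 1,000,000,000,000 bytes/TB = 118,000,000,000,000 bytes
1 TiB = 2^40 bytes = 1,099,511,627,776 bytes
118,000,000,000,000 / 1,099,511,627,776 = 107.320 TiB

107.320 TiB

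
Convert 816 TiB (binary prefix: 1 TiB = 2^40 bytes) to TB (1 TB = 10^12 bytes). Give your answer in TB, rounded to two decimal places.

897.20 TB

816 TiB × 1,099,511,627,776 bytes/TiB = 897,201,488,265,216 bytes
1 TB = 1,000,000,000,000 bytes
897,201,488,265,216 / 1,000,000,000,000 = 897.20 TB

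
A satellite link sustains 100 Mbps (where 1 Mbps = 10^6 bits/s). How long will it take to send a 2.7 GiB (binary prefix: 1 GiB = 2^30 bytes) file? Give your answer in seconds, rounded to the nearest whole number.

2.7 GiB = 2,899,102,924.8 bytes = 23,192,823,398.4 bits
100 Mbps = 100,000,000 bits/s
time = 23,192,823,398.4 / 100,000,000 = 232 s

232 seconds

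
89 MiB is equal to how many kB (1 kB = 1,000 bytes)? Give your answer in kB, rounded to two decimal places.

89 MiB = 89 × 2^20 bytes = 93,323,264 bytes
1 kB = 10^3 bytes = 1,000 bytes
93,323,264 / 1,000 = 93,323.26 kB

93,323.26 kB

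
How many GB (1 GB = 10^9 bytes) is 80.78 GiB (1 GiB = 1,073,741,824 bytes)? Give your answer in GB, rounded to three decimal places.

80.78 GiB × 1,073,741,824 bytes/GiB = 86,736,864,542.72 bytes
1 GB = 10^9 bytes = 1,000,000,000 bytes
86,736,864,542.72 / 1,000,000,000 = 86.737 GB

86.737 GB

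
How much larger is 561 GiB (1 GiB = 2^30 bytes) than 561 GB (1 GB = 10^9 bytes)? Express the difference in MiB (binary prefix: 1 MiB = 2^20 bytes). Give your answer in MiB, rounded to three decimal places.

561 GiB = 561 × 1,073,741,824 = 602,369,163,264 bytes
561 GB = 561 × 1,000,000,000 = 561,000,000,000 bytes
difference = 41,369,163,264 bytes
41,369,163,264 / 1,048,576 = 39,452.708 MiB

39,452.708 MiB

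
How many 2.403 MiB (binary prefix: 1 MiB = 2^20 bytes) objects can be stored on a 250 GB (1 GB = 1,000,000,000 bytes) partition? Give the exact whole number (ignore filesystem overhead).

99,217

Capacity: 250 GB = 250,000,000,000 bytes
Per item: 2.403 MiB = 2,519,728.128 bytes
⌊250,000,000,000 / 2,519,728.128⌋ = 99,217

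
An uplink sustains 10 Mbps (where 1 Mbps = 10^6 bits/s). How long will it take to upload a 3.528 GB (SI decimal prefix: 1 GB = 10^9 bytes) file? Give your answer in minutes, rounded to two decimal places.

47.04 minutes

3.528 GB = 3,528,000,000 bytes = 28,224,000,000 bits
10 Mbps = 10,000,000 bits/s
time = 28,224,000,000 / 10,000,000 = 2,822.400 s
2,822.400 s / 60 = 47.04 minutes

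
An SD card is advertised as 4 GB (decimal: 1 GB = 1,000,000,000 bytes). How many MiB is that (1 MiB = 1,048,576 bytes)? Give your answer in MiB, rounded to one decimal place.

4 GB × 1,000,000,000 bytes/GB = 4,000,000,000 bytes
1 MiB = 2^20 bytes = 1,048,576 bytes
4,000,000,000 / 1,048,576 = 3,814.7 MiB

3,814.7 MiB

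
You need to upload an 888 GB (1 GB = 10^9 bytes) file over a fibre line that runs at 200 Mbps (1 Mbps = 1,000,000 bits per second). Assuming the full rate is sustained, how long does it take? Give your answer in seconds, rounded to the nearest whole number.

888 GB = 888,000,000,000 bytes = 7,104,000,000,000 bits
200 Mbps = 200,000,000 bits/s
time = 7,104,000,000,000 / 200,000,000 = 35,520 s

35,520 seconds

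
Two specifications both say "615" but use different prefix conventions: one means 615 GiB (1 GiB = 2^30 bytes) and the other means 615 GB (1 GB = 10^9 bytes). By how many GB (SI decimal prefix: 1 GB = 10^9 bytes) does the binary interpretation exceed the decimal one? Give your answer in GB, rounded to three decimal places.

45.351 GB

615 GiB = 615 × 1,073,741,824 = 660,351,221,760 bytes
615 GB = 615 × 1,000,000,000 = 615,000,000,000 bytes
difference = 45,351,221,760 bytes
45,351,221,760 / 1,000,000,000 = 45.351 GB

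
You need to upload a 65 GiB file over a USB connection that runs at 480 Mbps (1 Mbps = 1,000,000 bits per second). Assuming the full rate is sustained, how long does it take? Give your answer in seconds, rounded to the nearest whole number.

65 GiB = 69,793,218,560 bytes = 558,345,748,480 bits
480 Mbps = 480,000,000 bits/s
time = 558,345,748,480 / 480,000,000 = 1,163 s

1,163 seconds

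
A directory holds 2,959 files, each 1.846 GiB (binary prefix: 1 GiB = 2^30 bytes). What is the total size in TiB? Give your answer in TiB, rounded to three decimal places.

Total = 2,959 × 1.846 GiB = 5462.314 GiB
= 5462.314 × 1,073,741,824 bytes = 5,865,114,997,620.736 bytes
1 TiB = 1,099,511,627,776 bytes
5,865,114,997,620.736 / 1,099,511,627,776 = 5.334 TiB

5.334 TiB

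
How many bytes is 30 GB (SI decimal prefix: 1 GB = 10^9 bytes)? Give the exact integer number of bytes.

30 × 1,000,000,000 = 30,000,000,000 bytes

30,000,000,000 bytes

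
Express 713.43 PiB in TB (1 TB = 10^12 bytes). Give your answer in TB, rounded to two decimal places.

713.43 PiB = 713.43 × 2^50 bytes = 803,250,770,538,733,240.32 bytes
1 TB = 10^12 bytes = 1,000,000,000,000 bytes
803,250,770,538,733,240.32 / 1,000,000,000,000 = 803,250.77 TB

803,250.77 TB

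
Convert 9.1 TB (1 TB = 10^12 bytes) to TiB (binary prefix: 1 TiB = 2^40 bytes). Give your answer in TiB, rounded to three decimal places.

9.1 TB = 9.1 × 10^12 bytes = 9,100,000,000,000 bytes
1 TiB = 1,099,511,627,776 bytes
9,100,000,000,000 / 1,099,511,627,776 = 8.276 TiB

8.276 TiB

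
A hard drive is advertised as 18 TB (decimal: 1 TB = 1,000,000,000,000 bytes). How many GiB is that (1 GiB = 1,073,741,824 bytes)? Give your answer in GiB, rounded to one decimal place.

18 TB = 18 × 10^12 bytes = 18,000,000,000,000 bytes
1 GiB = 2^30 bytes = 1,073,741,824 bytes
18,000,000,000,000 / 1,073,741,824 = 16,763.8 GiB

16,763.8 GiB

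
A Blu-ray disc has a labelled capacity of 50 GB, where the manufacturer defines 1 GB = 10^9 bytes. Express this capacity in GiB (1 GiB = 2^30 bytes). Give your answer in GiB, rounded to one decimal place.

46.6 GiB

50 GB = 50 × 10^9 bytes = 50,000,000,000 bytes
1 GiB = 1,073,741,824 bytes
50,000,000,000 / 1,073,741,824 = 46.6 GiB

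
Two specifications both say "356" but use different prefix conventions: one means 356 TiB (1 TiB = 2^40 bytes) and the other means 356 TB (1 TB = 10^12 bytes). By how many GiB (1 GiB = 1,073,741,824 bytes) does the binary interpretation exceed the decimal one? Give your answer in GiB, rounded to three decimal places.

32,993.163 GiB

356 TiB = 356 × 1,099,511,627,776 = 391,426,139,488,256 bytes
356 TB = 356 × 1,000,000,000,000 = 356,000,000,000,000 bytes
difference = 35,426,139,488,256 bytes
35,426,139,488,256 / 1,073,741,824 = 32,993.163 GiB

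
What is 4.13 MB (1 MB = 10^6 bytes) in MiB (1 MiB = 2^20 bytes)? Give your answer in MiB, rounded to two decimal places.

4.13 MB × 1,000,000 bytes/MB = 4,130,000 bytes
1 MiB = 2^20 bytes = 1,048,576 bytes
4,130,000 / 1,048,576 = 3.94 MiB

3.94 MiB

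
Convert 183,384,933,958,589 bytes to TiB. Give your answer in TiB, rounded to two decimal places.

183,384,933,958,589 bytes given.
1 TiB = 2^40 bytes = 1,099,511,627,776 bytes
183,384,933,958,589 / 1,099,511,627,776 = 166.79 TiB

166.79 TiB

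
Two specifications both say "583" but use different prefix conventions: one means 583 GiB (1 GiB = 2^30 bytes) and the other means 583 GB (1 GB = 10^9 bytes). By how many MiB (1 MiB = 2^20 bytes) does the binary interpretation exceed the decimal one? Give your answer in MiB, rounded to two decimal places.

40,999.87 MiB

583 GiB = 583 × 1,073,741,824 = 625,991,483,392 bytes
583 GB = 583 × 1,000,000,000 = 583,000,000,000 bytes
difference = 42,991,483,392 bytes
42,991,483,392 / 1,048,576 = 40,999.87 MiB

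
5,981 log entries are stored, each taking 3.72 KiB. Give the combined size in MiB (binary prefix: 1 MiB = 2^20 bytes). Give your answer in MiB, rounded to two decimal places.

21.73 MiB

Total = 5,981 × 3.72 KiB = 22249.32 KiB
= 22249.32 × 1,024 bytes = 22,783,303.68 bytes
1 MiB = 1,048,576 bytes
22,783,303.68 / 1,048,576 = 21.73 MiB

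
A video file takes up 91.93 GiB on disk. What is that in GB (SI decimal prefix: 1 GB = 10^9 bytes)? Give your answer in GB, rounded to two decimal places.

91.93 GiB × 1,073,741,824 bytes/GiB = 98,709,085,880.32 bytes
1 GB = 1,000,000,000 bytes
98,709,085,880.32 / 1,000,000,000 = 98.71 GB

98.71 GB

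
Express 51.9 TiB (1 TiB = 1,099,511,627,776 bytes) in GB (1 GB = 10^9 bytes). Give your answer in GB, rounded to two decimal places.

57,064.65 GB

51.9 TiB = 51.9 × 2^40 bytes = 57,064,653,481,574.4 bytes
1 GB = 10^9 bytes = 1,000,000,000 bytes
57,064,653,481,574.4 / 1,000,000,000 = 57,064.65 GB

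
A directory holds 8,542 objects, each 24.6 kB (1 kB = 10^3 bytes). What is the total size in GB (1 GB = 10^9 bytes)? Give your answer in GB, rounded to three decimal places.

0.210 GB

Total = 8,542 × 24.6 kB = 210133.2 kB
= 210133.2 × 1,000 bytes = 210,133,200 bytes
1 GB = 1,000,000,000 bytes
210,133,200 / 1,000,000,000 = 0.210 GB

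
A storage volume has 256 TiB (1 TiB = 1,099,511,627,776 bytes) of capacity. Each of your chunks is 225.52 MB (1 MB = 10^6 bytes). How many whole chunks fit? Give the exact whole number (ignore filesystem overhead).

1,248,115

Capacity: 256 TiB = 281,474,976,710,656 bytes
Per item: 225.52 MB = 225,520,000 bytes
⌊281,474,976,710,656 / 225,520,000⌋ = 1,248,115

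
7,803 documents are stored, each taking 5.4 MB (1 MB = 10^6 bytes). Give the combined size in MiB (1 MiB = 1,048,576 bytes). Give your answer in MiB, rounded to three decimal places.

40,184.212 MiB

Total = 7,803 × 5.4 MB = 42136.2 MB
= 42136.2 × 1,000,000 bytes = 42,136,200,000 bytes
1 MiB = 1,048,576 bytes
42,136,200,000 / 1,048,576 = 40,184.212 MiB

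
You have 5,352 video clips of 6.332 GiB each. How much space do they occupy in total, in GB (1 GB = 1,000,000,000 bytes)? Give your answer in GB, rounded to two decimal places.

36,387.89 GB

Total = 5,352 × 6.332 GiB = 33888.864 GiB
= 33888.864 × 1,073,741,824 bytes = 36,387,890,644,647.936 bytes
1 GB = 1,000,000,000 bytes
36,387,890,644,647.936 / 1,000,000,000 = 36,387.89 GB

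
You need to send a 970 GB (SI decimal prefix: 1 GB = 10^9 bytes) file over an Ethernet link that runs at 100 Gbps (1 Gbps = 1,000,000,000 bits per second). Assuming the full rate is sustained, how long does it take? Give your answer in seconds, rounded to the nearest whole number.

78 seconds

970 GB = 970,000,000,000 bytes = 7,760,000,000,000 bits
100 Gbps = 100,000,000,000 bits/s
time = 7,760,000,000,000 / 100,000,000,000 = 78 s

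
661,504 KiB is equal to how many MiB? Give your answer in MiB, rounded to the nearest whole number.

661,504 KiB × 1,024 bytes/KiB = 677,380,096 bytes
1 MiB = 1,048,576 bytes
677,380,096 / 1,048,576 = 646 MiB

646 MiB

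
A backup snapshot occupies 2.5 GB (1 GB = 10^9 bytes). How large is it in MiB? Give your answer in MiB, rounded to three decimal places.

2.5 GB = 2.5 × 10^9 bytes = 2,500,000,000 bytes
1 MiB = 1,048,576 bytes
2,500,000,000 / 1,048,576 = 2,384.186 MiB

2,384.186 MiB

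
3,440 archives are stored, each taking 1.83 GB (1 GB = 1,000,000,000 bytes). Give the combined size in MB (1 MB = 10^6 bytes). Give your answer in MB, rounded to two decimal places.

Total = 3,440 × 1.83 GB = 6295.2 GB
= 6295.2 × 1,000,000,000 bytes = 6,295,200,000,000 bytes
1 MB = 1,000,000 bytes
6,295,200,000,000 / 1,000,000 = 6,295,200.00 MB

6,295,200.00 MB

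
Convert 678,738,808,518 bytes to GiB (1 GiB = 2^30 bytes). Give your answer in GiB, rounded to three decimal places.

678,738,808,518 bytes given.
1 GiB = 1,073,741,824 bytes
678,738,808,518 / 1,073,741,824 = 632.125 GiB

632.125 GiB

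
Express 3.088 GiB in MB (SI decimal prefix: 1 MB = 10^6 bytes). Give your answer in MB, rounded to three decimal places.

3.088 GiB × 1,073,741,824 bytes/GiB = 3,315,714,752.512 bytes
1 MB = 10^6 bytes = 1,000,000 bytes
3,315,714,752.512 / 1,000,000 = 3,315.715 MB

3,315.715 MB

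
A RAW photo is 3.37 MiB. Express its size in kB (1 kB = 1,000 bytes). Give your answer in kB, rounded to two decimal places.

3.37 MiB × 1,048,576 bytes/MiB = 3,533,701.12 bytes
1 kB = 1,000 bytes
3,533,701.12 / 1,000 = 3,533.70 kB

3,533.70 kB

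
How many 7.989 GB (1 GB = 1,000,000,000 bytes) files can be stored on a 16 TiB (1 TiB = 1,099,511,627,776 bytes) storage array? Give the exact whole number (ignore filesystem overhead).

2,202

Capacity: 16 TiB = 17,592,186,044,416 bytes
Per item: 7.989 GB = 7,989,000,000 bytes
⌊17,592,186,044,416 / 7,989,000,000⌋ = 2,202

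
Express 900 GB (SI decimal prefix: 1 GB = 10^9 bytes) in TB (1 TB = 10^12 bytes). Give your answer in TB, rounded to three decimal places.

0.900 TB

900 GB × 1,000,000,000 bytes/GB = 900,000,000,000 bytes
1 TB = 1,000,000,000,000 bytes
900,000,000,000 / 1,000,000,000,000 = 0.900 TB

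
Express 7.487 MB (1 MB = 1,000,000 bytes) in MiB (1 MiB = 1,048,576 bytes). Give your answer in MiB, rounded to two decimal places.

7.487 MB × 1,000,000 bytes/MB = 7,487,000 bytes
1 MiB = 1,048,576 bytes
7,487,000 / 1,048,576 = 7.14 MiB

7.14 MiB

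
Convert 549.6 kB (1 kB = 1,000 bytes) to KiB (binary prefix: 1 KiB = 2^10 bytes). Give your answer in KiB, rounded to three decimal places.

536.719 KiB

549.6 kB × 1,000 bytes/kB = 549,600 bytes
1 KiB = 1,024 bytes
549,600 / 1,024 = 536.719 KiB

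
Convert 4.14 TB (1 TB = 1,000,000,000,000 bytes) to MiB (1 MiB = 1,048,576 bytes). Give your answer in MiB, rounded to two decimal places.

4.14 TB = 4.14 × 10^12 bytes = 4,140,000,000,000 bytes
1 MiB = 1,048,576 bytes
4,140,000,000,000 / 1,048,576 = 3,948,211.67 MiB

3,948,211.67 MiB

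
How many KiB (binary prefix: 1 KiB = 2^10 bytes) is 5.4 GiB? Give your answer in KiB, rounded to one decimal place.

5.4 GiB = 5.4 × 2^30 bytes = 5,798,205,849.6 bytes
1 KiB = 2^10 bytes = 1,024 bytes
5,798,205,849.6 / 1,024 = 5,662,310.4 KiB

5,662,310.4 KiB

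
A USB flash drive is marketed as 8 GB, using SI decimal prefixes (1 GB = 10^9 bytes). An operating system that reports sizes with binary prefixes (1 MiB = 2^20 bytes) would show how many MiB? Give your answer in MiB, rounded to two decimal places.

7,629.39 MiB

8 GB × 1,000,000,000 bytes/GB = 8,000,000,000 bytes
1 MiB = 1,048,576 bytes
8,000,000,000 / 1,048,576 = 7,629.39 MiB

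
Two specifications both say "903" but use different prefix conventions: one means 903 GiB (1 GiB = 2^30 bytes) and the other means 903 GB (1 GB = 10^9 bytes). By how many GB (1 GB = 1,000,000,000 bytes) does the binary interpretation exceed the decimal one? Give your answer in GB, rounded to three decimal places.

66.589 GB

903 GiB = 903 × 1,073,741,824 = 969,588,867,072 bytes
903 GB = 903 × 1,000,000,000 = 903,000,000,000 bytes
difference = 66,588,867,072 bytes
66,588,867,072 / 1,000,000,000 = 66.589 GB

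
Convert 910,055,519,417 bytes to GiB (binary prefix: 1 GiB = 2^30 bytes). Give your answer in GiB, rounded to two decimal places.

847.56 GiB

910,055,519,417 bytes given.
1 GiB = 1,073,741,824 bytes
910,055,519,417 / 1,073,741,824 = 847.56 GiB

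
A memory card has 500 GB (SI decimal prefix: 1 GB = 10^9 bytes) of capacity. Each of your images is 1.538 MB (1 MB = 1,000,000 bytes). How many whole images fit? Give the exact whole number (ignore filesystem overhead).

325,097

Capacity: 500 GB = 500,000,000,000 bytes
Per item: 1.538 MB = 1,538,000 bytes
⌊500,000,000,000 / 1,538,000⌋ = 325,097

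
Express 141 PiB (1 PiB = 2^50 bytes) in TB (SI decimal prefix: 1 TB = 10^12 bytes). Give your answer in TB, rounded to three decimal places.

141 PiB = 141 × 2^50 bytes = 158,751,886,864,809,984 bytes
1 TB = 1,000,000,000,000 bytes
158,751,886,864,809,984 / 1,000,000,000,000 = 158,751.887 TB

158,751.887 TB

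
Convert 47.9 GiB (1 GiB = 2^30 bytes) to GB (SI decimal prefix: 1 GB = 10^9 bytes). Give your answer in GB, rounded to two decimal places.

51.43 GB

47.9 GiB = 47.9 × 2^30 bytes = 51,432,233,369.6 bytes
1 GB = 1,000,000,000 bytes
51,432,233,369.6 / 1,000,000,000 = 51.43 GB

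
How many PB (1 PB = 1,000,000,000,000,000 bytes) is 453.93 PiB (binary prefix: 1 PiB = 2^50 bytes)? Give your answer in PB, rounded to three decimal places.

453.93 PiB × 1,125,899,906,842,624 bytes/PiB = 511,079,744,713,072,312.32 bytes
1 PB = 1,000,000,000,000,000 bytes
511,079,744,713,072,312.32 / 1,000,000,000,000,000 = 511.080 PB

511.080 PB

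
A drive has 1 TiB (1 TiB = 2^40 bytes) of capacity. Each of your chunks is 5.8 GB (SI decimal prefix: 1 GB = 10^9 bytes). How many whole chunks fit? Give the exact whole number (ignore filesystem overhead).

189

Capacity: 1 TiB = 1,099,511,627,776 bytes
Per item: 5.8 GB = 5,800,000,000 bytes
⌊1,099,511,627,776 / 5,800,000,000⌋ = 189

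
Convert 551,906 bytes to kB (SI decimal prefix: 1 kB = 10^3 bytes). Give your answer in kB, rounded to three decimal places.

551.906 kB

551,906 bytes given.
1 kB = 10^3 bytes = 1,000 bytes
551,906 / 1,000 = 551.906 kB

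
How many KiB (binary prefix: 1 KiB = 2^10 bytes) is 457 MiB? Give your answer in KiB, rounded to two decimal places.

467,968.00 KiB

457 MiB = 457 × 2^20 bytes = 479,199,232 bytes
1 KiB = 2^10 bytes = 1,024 bytes
479,199,232 / 1,024 = 467,968.00 KiB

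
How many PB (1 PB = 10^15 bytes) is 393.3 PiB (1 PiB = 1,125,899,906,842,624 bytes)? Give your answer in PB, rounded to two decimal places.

393.3 PiB × 1,125,899,906,842,624 bytes/PiB = 442,816,433,361,204,019.2 bytes
1 PB = 1,000,000,000,000,000 bytes
442,816,433,361,204,019.2 / 1,000,000,000,000,000 = 442.82 PB

442.82 PB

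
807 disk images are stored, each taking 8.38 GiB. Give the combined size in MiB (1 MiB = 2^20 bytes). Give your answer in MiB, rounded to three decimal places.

6,924,963.840 MiB

Total = 807 × 8.38 GiB = 6762.66 GiB
= 6762.66 × 1,073,741,824 bytes = 7,261,350,883,491.84 bytes
1 MiB = 1,048,576 bytes
7,261,350,883,491.84 / 1,048,576 = 6,924,963.840 MiB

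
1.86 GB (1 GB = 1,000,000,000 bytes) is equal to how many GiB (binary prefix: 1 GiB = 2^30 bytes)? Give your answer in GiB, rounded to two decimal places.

1.73 GiB

1.86 GB = 1.86 × 10^9 bytes = 1,860,000,000 bytes
1 GiB = 2^30 bytes = 1,073,741,824 bytes
1,860,000,000 / 1,073,741,824 = 1.73 GiB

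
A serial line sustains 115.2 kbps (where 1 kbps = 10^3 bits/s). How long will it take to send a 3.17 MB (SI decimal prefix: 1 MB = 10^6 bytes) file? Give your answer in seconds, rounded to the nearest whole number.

220 seconds

3.17 MB = 3,170,000 bytes = 25,360,000 bits
115.2 kbps = 115,200 bits/s
time = 25,360,000 / 115,200 = 220 s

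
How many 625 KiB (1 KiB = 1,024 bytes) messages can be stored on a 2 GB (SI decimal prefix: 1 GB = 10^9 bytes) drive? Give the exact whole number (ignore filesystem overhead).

3,125

Capacity: 2 GB = 2,000,000,000 bytes
Per item: 625 KiB = 640,000 bytes
⌊2,000,000,000 / 640,000⌋ = 3,125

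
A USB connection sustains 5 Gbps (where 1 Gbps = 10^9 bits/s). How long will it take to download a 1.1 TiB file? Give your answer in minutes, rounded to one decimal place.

1.1 TiB = 1,209,462,790,553.6 bytes = 9,675,702,324,428.8 bits
5 Gbps = 5,000,000,000 bits/s
time = 9,675,702,324,428.8 / 5,000,000,000 = 1,935.14 s
1,935.14 s / 60 = 32.3 minutes

32.3 minutes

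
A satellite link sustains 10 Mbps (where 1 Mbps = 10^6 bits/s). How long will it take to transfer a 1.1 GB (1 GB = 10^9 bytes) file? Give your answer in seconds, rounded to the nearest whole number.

880 seconds

1.1 GB = 1,100,000,000 bytes = 8,800,000,000 bits
10 Mbps = 10,000,000 bits/s
time = 8,800,000,000 / 10,000,000 = 880 s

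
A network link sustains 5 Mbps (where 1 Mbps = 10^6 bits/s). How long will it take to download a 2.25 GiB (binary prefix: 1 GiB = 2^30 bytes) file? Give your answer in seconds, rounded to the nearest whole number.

3,865 seconds

2.25 GiB = 2,415,919,104 bytes = 19,327,352,832 bits
5 Mbps = 5,000,000 bits/s
time = 19,327,352,832 / 5,000,000 = 3,865 s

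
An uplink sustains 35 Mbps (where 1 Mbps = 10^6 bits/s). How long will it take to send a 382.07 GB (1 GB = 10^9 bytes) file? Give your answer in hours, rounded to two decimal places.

24.26 hours

382.07 GB = 382,070,000,000 bytes = 3,056,560,000,000 bits
35 Mbps = 35,000,000 bits/s
time = 3,056,560,000,000 / 35,000,000 = 87,330.2857 s
87,330.2857 s / 3600 = 24.26 hours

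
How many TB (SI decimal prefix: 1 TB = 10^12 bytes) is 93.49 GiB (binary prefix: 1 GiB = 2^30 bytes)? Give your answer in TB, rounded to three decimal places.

93.49 GiB = 93.49 × 2^30 bytes = 100,384,123,125.76 bytes
1 TB = 1,000,000,000,000 bytes
100,384,123,125.76 / 1,000,000,000,000 = 0.100 TB

0.100 TB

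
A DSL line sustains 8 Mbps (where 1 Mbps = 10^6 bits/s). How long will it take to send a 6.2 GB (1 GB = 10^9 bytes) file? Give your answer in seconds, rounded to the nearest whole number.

6,200 seconds

6.2 GB = 6,200,000,000 bytes = 49,600,000,000 bits
8 Mbps = 8,000,000 bits/s
time = 49,600,000,000 / 8,000,000 = 6,200 s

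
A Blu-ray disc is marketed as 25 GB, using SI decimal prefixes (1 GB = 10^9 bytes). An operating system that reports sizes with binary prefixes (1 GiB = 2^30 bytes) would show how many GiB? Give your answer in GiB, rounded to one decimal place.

25 GB = 25 × 10^9 bytes = 25,000,000,000 bytes
1 GiB = 2^30 bytes = 1,073,741,824 bytes
25,000,000,000 / 1,073,741,824 = 23.3 GiB

23.3 GiB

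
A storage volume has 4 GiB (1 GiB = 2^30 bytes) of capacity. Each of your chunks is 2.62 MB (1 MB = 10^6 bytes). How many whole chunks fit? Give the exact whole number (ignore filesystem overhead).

Capacity: 4 GiB = 4,294,967,296 bytes
Per item: 2.62 MB = 2,620,000 bytes
⌊4,294,967,296 / 2,620,000⌋ = 1,639

1,639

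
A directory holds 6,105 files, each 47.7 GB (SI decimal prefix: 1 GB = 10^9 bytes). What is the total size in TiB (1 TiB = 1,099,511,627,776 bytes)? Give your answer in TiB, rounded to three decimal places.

Total = 6,105 × 47.7 GB = 291208.5 GB
= 291208.5 × 1,000,000,000 bytes = 291,208,500,000,000 bytes
1 TiB = 1,099,511,627,776 bytes
291,208,500,000,000 / 1,099,511,627,776 = 264.853 TiB

264.853 TiB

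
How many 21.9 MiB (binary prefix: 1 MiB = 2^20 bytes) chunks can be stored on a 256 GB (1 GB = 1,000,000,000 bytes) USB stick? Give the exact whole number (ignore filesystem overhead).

Capacity: 256 GB = 256,000,000,000 bytes
Per item: 21.9 MiB = 22,963,814.4 bytes
⌊256,000,000,000 / 22,963,814.4⌋ = 11,147

11,147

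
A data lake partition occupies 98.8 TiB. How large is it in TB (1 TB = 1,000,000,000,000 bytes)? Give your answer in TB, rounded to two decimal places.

108.63 TB

98.8 TiB × 1,099,511,627,776 bytes/TiB = 108,631,748,824,268.8 bytes
1 TB = 1,000,000,000,000 bytes
108,631,748,824,268.8 / 1,000,000,000,000 = 108.63 TB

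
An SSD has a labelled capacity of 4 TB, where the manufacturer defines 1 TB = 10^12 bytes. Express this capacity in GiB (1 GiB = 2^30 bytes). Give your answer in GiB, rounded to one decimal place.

4 TB × 1,000,000,000,000 bytes/TB = 4,000,000,000,000 bytes
1 GiB = 2^30 bytes = 1,073,741,824 bytes
4,000,000,000,000 / 1,073,741,824 = 3,725.3 GiB

3,725.3 GiB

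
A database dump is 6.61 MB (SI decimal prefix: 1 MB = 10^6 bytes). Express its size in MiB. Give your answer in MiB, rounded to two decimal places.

6.61 MB = 6.61 × 10^6 bytes = 6,610,000 bytes
1 MiB = 1,048,576 bytes
6,610,000 / 1,048,576 = 6.30 MiB

6.30 MiB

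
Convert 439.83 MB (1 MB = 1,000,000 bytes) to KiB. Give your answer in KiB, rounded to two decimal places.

429,521.48 KiB

439.83 MB = 439.83 × 10^6 bytes = 439,830,000 bytes
1 KiB = 2^10 bytes = 1,024 bytes
439,830,000 / 1,024 = 429,521.48 KiB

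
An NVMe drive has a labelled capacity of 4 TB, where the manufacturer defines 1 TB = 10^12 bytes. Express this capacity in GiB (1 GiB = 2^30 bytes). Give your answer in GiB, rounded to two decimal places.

3,725.29 GiB

4 TB × 1,000,000,000,000 bytes/TB = 4,000,000,000,000 bytes
1 GiB = 2^30 bytes = 1,073,741,824 bytes
4,000,000,000,000 / 1,073,741,824 = 3,725.29 GiB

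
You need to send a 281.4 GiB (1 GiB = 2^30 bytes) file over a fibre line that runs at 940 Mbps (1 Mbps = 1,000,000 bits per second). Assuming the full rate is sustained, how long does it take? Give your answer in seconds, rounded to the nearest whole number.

2,571 seconds

281.4 GiB = 302,150,949,273.6 bytes = 2,417,207,594,188.8 bits
940 Mbps = 940,000,000 bits/s
time = 2,417,207,594,188.8 / 940,000,000 = 2,571 s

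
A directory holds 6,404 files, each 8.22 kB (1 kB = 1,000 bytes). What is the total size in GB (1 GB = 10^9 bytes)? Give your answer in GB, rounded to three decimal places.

0.053 GB

Total = 6,404 × 8.22 kB = 52640.88 kB
= 52640.88 × 1,000 bytes = 52,640,880 bytes
1 GB = 1,000,000,000 bytes
52,640,880 / 1,000,000,000 = 0.053 GB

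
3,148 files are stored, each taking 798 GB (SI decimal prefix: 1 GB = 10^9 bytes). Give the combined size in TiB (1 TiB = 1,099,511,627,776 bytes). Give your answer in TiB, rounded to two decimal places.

2,284.75 TiB

Total = 3,148 × 798 GB = 2,512,104 GB
= 2,512,104 × 1,000,000,000 bytes = 2,512,104,000,000,000 bytes
1 TiB = 1,099,511,627,776 bytes
2,512,104,000,000,000 / 1,099,511,627,776 = 2,284.75 TiB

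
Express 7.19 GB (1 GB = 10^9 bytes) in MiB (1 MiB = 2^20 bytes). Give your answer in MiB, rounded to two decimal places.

6,856.92 MiB

7.19 GB = 7.19 × 10^9 bytes = 7,190,000,000 bytes
1 MiB = 2^20 bytes = 1,048,576 bytes
7,190,000,000 / 1,048,576 = 6,856.92 MiB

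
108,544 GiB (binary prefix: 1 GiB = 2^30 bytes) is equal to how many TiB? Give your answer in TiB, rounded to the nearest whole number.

106 TiB

108,544 GiB = 108,544 × 2^30 bytes = 116,548,232,544,256 bytes
1 TiB = 2^40 bytes = 1,099,511,627,776 bytes
116,548,232,544,256 / 1,099,511,627,776 = 106 TiB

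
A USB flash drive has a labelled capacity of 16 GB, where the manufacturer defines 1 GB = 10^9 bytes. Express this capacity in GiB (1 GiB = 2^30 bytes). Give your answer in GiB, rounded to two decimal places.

16 GB = 16 × 10^9 bytes = 16,000,000,000 bytes
1 GiB = 2^30 bytes = 1,073,741,824 bytes
16,000,000,000 / 1,073,741,824 = 14.90 GiB

14.90 GiB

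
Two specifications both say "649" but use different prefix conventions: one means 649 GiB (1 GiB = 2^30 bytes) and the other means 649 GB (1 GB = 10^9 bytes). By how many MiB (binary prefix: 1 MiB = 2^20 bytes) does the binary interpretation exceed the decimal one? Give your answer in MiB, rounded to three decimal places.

649 GiB = 649 × 1,073,741,824 = 696,858,443,776 bytes
649 GB = 649 × 1,000,000,000 = 649,000,000,000 bytes
difference = 47,858,443,776 bytes
47,858,443,776 / 1,048,576 = 45,641.369 MiB

45,641.369 MiB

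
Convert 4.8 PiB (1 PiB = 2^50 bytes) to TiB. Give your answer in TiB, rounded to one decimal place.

4.8 PiB = 4.8 × 2^50 bytes = 5,404,319,552,844,595.2 bytes
1 TiB = 2^40 bytes = 1,099,511,627,776 bytes
5,404,319,552,844,595.2 / 1,099,511,627,776 = 4,915.2 TiB

4,915.2 TiB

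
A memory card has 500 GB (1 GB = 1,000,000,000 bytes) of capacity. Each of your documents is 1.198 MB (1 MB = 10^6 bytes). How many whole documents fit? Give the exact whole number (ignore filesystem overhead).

Capacity: 500 GB = 500,000,000,000 bytes
Per item: 1.198 MB = 1,198,000 bytes
⌊500,000,000,000 / 1,198,000⌋ = 417,362

417,362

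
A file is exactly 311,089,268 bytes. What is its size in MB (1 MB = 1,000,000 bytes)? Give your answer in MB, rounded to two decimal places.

311,089,268 bytes given.
1 MB = 10^6 bytes = 1,000,000 bytes
311,089,268 / 1,000,000 = 311.09 MB

311.09 MB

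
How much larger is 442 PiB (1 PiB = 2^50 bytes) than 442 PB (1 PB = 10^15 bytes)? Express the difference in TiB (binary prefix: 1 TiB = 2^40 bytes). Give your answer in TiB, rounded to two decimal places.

50,611.34 TiB

442 PiB = 442 × 1,125,899,906,842,624 = 497,647,758,824,439,808 bytes
442 PB = 442 × 1,000,000,000,000,000 = 442,000,000,000,000,000 bytes
difference = 55,647,758,824,439,808 bytes
55,647,758,824,439,808 / 1,099,511,627,776 = 50,611.34 TiB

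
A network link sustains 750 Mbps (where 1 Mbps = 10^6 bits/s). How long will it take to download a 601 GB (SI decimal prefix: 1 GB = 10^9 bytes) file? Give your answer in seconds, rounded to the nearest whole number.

6,411 seconds

601 GB = 601,000,000,000 bytes = 4,808,000,000,000 bits
750 Mbps = 750,000,000 bits/s
time = 4,808,000,000,000 / 750,000,000 = 6,411 s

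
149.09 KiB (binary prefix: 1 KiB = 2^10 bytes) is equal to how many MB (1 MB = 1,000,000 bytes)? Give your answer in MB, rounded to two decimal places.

149.09 KiB × 1,024 bytes/KiB = 152,668.16 bytes
1 MB = 10^6 bytes = 1,000,000 bytes
152,668.16 / 1,000,000 = 0.15 MB

0.15 MB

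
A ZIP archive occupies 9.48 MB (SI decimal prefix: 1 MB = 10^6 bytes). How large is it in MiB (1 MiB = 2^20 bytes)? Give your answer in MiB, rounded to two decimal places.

9.04 MiB

9.48 MB = 9.48 × 10^6 bytes = 9,480,000 bytes
1 MiB = 2^20 bytes = 1,048,576 bytes
9,480,000 / 1,048,576 = 9.04 MiB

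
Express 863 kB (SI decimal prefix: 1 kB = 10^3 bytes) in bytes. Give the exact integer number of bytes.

863 × 1,000 = 863,000 bytes  (1 kB = 10^3 bytes)

863,000 bytes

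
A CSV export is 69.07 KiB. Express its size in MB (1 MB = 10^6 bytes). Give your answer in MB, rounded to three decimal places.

69.07 KiB = 69.07 × 2^10 bytes = 70,727.68 bytes
1 MB = 10^6 bytes = 1,000,000 bytes
70,727.68 / 1,000,000 = 0.071 MB

0.071 MB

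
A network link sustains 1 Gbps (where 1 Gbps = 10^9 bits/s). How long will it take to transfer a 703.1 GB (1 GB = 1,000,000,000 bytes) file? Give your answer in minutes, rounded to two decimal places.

93.75 minutes

703.1 GB = 703,100,000,000 bytes = 5,624,800,000,000 bits
1 Gbps = 1,000,000,000 bits/s
time = 5,624,800,000,000 / 1,000,000,000 = 5,624.800 s
5,624.800 s / 60 = 93.75 minutes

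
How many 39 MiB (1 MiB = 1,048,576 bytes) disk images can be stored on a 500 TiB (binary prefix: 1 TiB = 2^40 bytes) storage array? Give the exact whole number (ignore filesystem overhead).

Capacity: 500 TiB = 549,755,813,888,000 bytes
Per item: 39 MiB = 40,894,464 bytes
⌊549,755,813,888,000 / 40,894,464⌋ = 13,443,282

13,443,282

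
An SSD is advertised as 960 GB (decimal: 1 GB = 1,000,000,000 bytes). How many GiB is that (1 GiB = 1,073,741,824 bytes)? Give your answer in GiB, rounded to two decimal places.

960 GB = 960 × 10^9 bytes = 960,000,000,000 bytes
1 GiB = 2^30 bytes = 1,073,741,824 bytes
960,000,000,000 / 1,073,741,824 = 894.07 GiB

894.07 GiB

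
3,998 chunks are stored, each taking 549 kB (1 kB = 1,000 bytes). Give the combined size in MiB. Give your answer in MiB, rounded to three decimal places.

2,093.222 MiB

Total = 3,998 × 549 kB = 2,194,902 kB
= 2,194,902 × 1,000 bytes = 2,194,902,000 bytes
1 MiB = 1,048,576 bytes
2,194,902,000 / 1,048,576 = 2,093.222 MiB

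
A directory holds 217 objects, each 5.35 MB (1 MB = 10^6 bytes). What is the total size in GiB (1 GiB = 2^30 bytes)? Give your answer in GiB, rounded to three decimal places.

Total = 217 × 5.35 MB = 1160.95 MB
= 1160.95 × 1,000,000 bytes = 1,160,950,000 bytes
1 GiB = 1,073,741,824 bytes
1,160,950,000 / 1,073,741,824 = 1.081 GiB

1.081 GiB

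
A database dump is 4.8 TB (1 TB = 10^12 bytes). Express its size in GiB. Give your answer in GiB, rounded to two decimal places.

4.8 TB × 1,000,000,000,000 bytes/TB = 4,800,000,000,000 bytes
1 GiB = 1,073,741,824 bytes
4,800,000,000,000 / 1,073,741,824 = 4,470.35 GiB

4,470.35 GiB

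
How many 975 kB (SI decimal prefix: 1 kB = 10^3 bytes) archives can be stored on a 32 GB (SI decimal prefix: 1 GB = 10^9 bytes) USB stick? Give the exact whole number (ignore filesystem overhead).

32,820

Capacity: 32 GB = 32,000,000,000 bytes
Per item: 975 kB = 975,000 bytes
⌊32,000,000,000 / 975,000⌋ = 32,820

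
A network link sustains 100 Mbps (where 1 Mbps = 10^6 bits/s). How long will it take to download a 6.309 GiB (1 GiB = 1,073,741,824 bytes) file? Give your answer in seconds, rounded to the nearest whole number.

6.309 GiB = 6,774,237,167.616 bytes = 54,193,897,340.928 bits
100 Mbps = 100,000,000 bits/s
time = 54,193,897,340.928 / 100,000,000 = 542 s

542 seconds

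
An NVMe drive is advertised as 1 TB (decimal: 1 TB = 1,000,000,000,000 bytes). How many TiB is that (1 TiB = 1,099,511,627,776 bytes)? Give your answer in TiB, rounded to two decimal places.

0.91 TiB

1 TB = 1 × 10^12 bytes = 1,000,000,000,000 bytes
1 TiB = 1,099,511,627,776 bytes
1,000,000,000,000 / 1,099,511,627,776 = 0.91 TiB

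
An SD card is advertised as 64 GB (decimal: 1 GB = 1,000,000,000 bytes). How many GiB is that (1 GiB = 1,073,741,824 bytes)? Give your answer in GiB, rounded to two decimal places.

64 GB = 64 × 10^9 bytes = 64,000,000,000 bytes
1 GiB = 2^30 bytes = 1,073,741,824 bytes
64,000,000,000 / 1,073,741,824 = 59.60 GiB

59.60 GiB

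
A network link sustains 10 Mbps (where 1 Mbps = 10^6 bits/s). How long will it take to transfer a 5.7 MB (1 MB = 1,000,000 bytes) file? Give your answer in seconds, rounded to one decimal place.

5.7 MB = 5,700,000 bytes = 45,600,000 bits
10 Mbps = 10,000,000 bits/s
time = 45,600,000 / 10,000,000 = 4.6 s

4.6 seconds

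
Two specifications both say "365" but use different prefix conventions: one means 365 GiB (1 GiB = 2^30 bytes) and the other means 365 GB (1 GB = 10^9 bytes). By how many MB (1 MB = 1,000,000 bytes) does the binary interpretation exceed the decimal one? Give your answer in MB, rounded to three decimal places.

26,915.766 MB

365 GiB = 365 × 1,073,741,824 = 391,915,765,760 bytes
365 GB = 365 × 1,000,000,000 = 365,000,000,000 bytes
difference = 26,915,765,760 bytes
26,915,765,760 / 1,000,000 = 26,915.766 MB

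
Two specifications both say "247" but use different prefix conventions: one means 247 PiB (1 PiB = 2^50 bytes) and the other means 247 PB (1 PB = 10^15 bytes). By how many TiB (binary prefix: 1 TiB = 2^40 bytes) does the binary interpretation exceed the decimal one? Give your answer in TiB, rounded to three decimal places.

28,282.809 TiB

247 PiB = 247 × 1,125,899,906,842,624 = 278,097,276,990,128,128 bytes
247 PB = 247 × 1,000,000,000,000,000 = 247,000,000,000,000,000 bytes
difference = 31,097,276,990,128,128 bytes
31,097,276,990,128,128 / 1,099,511,627,776 = 28,282.809 TiB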